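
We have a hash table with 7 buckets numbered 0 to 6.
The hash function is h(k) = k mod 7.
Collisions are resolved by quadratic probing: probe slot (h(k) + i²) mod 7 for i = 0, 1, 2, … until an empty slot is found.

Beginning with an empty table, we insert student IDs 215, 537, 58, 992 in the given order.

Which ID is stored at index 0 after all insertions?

215 hashes to 5; slot 5 is free → place at 5.
537 hashes to 5; 5 taken → place at 6.
58 hashes to 2; slot 2 is free → place at 2.
992 hashes to 5; 5,6,2 taken → place at 0.
Table: [992, ., 58, ., ., 215, 537]

992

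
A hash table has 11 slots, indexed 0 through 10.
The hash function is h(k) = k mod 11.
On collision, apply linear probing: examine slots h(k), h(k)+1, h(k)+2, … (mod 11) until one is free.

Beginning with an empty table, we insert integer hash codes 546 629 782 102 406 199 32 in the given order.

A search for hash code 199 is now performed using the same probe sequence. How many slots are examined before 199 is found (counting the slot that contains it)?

Insert 546: h=7, slot 7 empty => index 7.
Insert 629: h=2, slot 2 empty => index 2.
Insert 782: h=1, slot 1 empty => index 1.
Insert 102: h=3, slot 3 empty => index 3.
Insert 406: h=10, slot 10 empty => index 10.
Insert 199: h=1, slots 1,2,3 occupied => index 4.
Insert 32: h=10, slot 10 occupied => index 0.
Table: [32, 782, 629, 102, 199, —, —, 546, —, —, 406]
Lookup 199: h=1, probe 1,2,3,4 → found at 4.

4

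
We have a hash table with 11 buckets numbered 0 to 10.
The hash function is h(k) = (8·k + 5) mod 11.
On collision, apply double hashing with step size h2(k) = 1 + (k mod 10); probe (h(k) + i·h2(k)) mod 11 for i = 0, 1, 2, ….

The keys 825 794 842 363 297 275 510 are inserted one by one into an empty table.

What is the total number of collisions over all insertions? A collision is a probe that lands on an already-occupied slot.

6

825 hashes to 5; slot 5 is free → place at 5.
794 hashes to 10; slot 10 is free → place at 10.
842 hashes to 9; slot 9 is free → place at 9.
363 hashes to 5, h2=4; 5,9 taken → place at 2.
297 hashes to 5, h2=8; 5,2,10 taken → place at 7.
275 hashes to 5, h2=6; 5 taken → place at 0.
510 hashes to 4; slot 4 is free → place at 4.
Table: [275, —, 363, —, 510, 825, —, 297, —, 842, 794]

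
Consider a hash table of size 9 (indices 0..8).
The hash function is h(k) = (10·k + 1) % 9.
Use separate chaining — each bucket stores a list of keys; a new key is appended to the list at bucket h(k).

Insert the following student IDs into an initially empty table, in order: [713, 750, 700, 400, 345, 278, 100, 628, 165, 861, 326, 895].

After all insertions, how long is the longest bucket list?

3

Insert 713: h=3, bucket 3 empty → new chain.
Insert 750: h=4, bucket 4 empty → new chain.
Insert 700: h=8, bucket 8 empty → new chain.
Insert 400: h=5, bucket 5 empty → new chain.
Insert 345: h=4, bucket 4 nonempty → append to chain.
Insert 278: h=0, bucket 0 empty → new chain.
Insert 100: h=2, bucket 2 empty → new chain.
Insert 628: h=8, bucket 8 nonempty → append to chain.
Insert 165: h=4, bucket 4 nonempty → append to chain.
Insert 861: h=7, bucket 7 empty → new chain.
Insert 326: h=3, bucket 3 nonempty → append to chain.
Insert 895: h=5, bucket 5 nonempty → append to chain.
Final buckets:
0: 278
1: .
2: 100
3: 713 -> 326
4: 750 -> 345 -> 165
5: 400 -> 895
6: .
7: 861
8: 700 -> 628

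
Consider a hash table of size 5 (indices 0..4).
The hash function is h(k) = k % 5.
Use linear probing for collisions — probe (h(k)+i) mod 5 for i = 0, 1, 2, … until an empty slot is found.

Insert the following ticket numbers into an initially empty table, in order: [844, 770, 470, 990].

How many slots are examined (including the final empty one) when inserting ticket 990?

844 hashes to 4; slot 4 is free → place at 4.
770 hashes to 0; slot 0 is free → place at 0.
470 hashes to 0; 0 taken → place at 1.
990 hashes to 0; 0,1 taken → place at 2.
Table: [770, 470, 990, -, 844]

3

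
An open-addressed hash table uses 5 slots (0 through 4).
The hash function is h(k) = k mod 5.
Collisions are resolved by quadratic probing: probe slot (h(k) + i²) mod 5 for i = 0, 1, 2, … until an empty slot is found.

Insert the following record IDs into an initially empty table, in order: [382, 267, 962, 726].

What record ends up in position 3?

382: h=2 => slot 2
267: h=2, probe 2,3 => slot 3
962: h=2, probe 2,3,1 => slot 1
726: h=1, probe 1,2,0 => slot 0
Table: [726, 962, 382, 267, -]

267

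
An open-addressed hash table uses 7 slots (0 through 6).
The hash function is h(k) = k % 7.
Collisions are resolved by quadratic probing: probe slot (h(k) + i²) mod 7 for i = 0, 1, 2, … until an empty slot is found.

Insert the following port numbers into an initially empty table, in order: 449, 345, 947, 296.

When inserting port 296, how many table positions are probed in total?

3

449: h=1 -> slot 1
345: h=2 -> slot 2
947: h=2, probe 2,3 -> slot 3
296: h=2, probe 2,3,6 -> slot 6
Table: [∅, 449, 345, 947, ∅, ∅, 296]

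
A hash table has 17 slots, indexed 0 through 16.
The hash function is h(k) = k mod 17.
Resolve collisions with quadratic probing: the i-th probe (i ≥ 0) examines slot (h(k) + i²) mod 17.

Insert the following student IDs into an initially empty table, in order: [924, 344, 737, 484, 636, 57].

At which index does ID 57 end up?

10

924: h=6 → slot 6
344: h=4 → slot 4
737: h=6, probe 6,7 → slot 7
484: h=8 → slot 8
636: h=7, probe 7,8,11 → slot 11
57: h=6, probe 6,7,10 → slot 10
Table: [., ., ., ., 344, ., 924, 737, 484, ., 57, 636, ., ., ., ., .]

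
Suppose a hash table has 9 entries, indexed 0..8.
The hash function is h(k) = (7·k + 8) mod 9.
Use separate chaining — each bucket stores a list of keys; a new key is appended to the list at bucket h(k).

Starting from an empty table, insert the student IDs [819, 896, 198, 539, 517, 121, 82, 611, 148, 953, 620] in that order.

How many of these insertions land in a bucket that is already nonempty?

Insert 819: h=8, bucket 8 empty -> new chain.
Insert 896: h=7, bucket 7 empty -> new chain.
Insert 198: h=8, bucket 8 nonempty -> append to chain.
Insert 539: h=1, bucket 1 empty -> new chain.
Insert 517: h=0, bucket 0 empty -> new chain.
Insert 121: h=0, bucket 0 nonempty -> append to chain.
Insert 82: h=6, bucket 6 empty -> new chain.
Insert 611: h=1, bucket 1 nonempty -> append to chain.
Insert 148: h=0, bucket 0 nonempty -> append to chain.
Insert 953: h=1, bucket 1 nonempty -> append to chain.
Insert 620: h=1, bucket 1 nonempty -> append to chain.
Final buckets:
0: 517 -> 121 -> 148
1: 539 -> 611 -> 953 -> 620
2: .
3: .
4: .
5: .
6: 82
7: 896
8: 819 -> 198

6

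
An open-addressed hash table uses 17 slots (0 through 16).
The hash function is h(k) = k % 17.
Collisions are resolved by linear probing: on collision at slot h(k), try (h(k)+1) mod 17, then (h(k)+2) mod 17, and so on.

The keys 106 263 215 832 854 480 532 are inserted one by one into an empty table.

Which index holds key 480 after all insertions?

6

Insert 106: h=4, slot 4 empty -> index 4.
Insert 263: h=8, slot 8 empty -> index 8.
Insert 215: h=11, slot 11 empty -> index 11.
Insert 832: h=16, slot 16 empty -> index 16.
Insert 854: h=4, slot 4 occupied -> index 5.
Insert 480: h=4, slots 4,5 occupied -> index 6.
Insert 532: h=5, slots 5,6 occupied -> index 7.
Table: [—, —, —, —, 106, 854, 480, 532, 263, —, —, 215, —, —, —, —, 832]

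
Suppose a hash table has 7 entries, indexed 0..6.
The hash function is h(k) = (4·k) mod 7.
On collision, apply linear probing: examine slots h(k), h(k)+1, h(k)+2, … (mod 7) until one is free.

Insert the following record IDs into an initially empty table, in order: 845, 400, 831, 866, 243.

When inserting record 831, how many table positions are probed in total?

2

845: h=6 -> slot 6
400: h=4 -> slot 4
831: h=6, probe 6,0 -> slot 0
866: h=6, probe 6,0,1 -> slot 1
243: h=6, probe 6,0,1,2 -> slot 2
Table: [831, 866, 243, —, 400, —, 845]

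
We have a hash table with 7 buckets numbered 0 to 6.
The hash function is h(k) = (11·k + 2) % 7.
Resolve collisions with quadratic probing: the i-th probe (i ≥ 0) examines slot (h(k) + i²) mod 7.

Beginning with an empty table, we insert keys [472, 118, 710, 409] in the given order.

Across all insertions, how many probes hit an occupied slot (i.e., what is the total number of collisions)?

3

472: h=0 -> slot 0
118: h=5 -> slot 5
710: h=0, probe 0,1 -> slot 1
409: h=0, probe 0,1,4 -> slot 4
Table: [472, 710, —, —, 409, 118, —]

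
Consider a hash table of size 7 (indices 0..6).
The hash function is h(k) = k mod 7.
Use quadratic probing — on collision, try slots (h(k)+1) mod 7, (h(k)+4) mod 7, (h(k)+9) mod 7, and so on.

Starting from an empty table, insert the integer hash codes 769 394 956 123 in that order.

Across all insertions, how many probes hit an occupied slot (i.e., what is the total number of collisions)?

1

769 hashes to 6; slot 6 is free => place at 6.
394 hashes to 2; slot 2 is free => place at 2.
956 hashes to 4; slot 4 is free => place at 4.
123 hashes to 4; 4 taken => place at 5.
Table: [_, _, 394, _, 956, 123, 769]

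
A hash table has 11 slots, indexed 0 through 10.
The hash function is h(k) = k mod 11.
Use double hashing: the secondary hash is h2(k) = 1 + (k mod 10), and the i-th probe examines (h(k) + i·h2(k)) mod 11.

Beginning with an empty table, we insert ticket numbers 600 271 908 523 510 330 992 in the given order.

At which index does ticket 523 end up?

600 hashes to 6; slot 6 is free → place at 6.
271 hashes to 7; slot 7 is free → place at 7.
908 hashes to 6, h2=9; 6 taken → place at 4.
523 hashes to 6, h2=4; 6 taken → place at 10.
510 hashes to 4, h2=1; 4 taken → place at 5.
330 hashes to 0; slot 0 is free → place at 0.
992 hashes to 2; slot 2 is free → place at 2.
Table: [330, -, 992, -, 908, 510, 600, 271, -, -, 523]

10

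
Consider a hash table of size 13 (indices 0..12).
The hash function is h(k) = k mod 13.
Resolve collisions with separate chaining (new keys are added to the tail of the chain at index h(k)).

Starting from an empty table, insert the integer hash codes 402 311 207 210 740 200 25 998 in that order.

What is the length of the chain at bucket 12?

402 → bucket 12
311 → bucket 12 (collision)
207 → bucket 12 (collision)
210 → bucket 2
740 → bucket 12 (collision)
200 → bucket 5
25 → bucket 12 (collision)
998 → bucket 10
Final buckets:
0: —
1: —
2: 210
3: —
4: —
5: 200
6: —
7: —
8: —
9: —
10: 998
11: —
12: 402 -> 311 -> 207 -> 740 -> 25

5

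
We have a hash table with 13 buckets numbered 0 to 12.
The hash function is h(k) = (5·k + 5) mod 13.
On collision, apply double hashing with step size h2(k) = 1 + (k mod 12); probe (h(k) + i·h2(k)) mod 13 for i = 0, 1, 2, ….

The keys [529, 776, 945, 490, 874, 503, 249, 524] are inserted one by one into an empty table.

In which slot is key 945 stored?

Insert 529: h=11, slot 11 empty -> index 11.
Insert 776: h=11, h2=9, slot 11 occupied -> index 7.
Insert 945: h=11, h2=10, slot 11 occupied -> index 8.
Insert 490: h=11, h2=11, slot 11 occupied -> index 9.
Insert 874: h=7, h2=11, slot 7 occupied -> index 5.
Insert 503: h=11, h2=12, slot 11 occupied -> index 10.
Insert 249: h=2, slot 2 empty -> index 2.
Insert 524: h=12, slot 12 empty -> index 12.
Table: [., ., 249, ., ., 874, ., 776, 945, 490, 503, 529, 524]

8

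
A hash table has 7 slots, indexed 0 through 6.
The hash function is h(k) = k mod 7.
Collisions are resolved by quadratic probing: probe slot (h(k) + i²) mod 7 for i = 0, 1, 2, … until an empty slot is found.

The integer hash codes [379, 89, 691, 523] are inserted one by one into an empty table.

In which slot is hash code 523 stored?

Insert 379: h=1, slot 1 empty => index 1.
Insert 89: h=5, slot 5 empty => index 5.
Insert 691: h=5, slot 5 occupied => index 6.
Insert 523: h=5, slots 5,6 occupied => index 2.
Table: [—, 379, 523, —, —, 89, 691]

2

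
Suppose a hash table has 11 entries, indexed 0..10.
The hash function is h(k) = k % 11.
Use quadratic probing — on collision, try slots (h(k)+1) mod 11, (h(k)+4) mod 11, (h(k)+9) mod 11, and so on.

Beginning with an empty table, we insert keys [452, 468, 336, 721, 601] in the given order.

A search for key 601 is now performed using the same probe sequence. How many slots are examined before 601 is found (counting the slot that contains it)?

Insert 452: h=1, slot 1 empty => index 1.
Insert 468: h=6, slot 6 empty => index 6.
Insert 336: h=6, slot 6 occupied => index 7.
Insert 721: h=6, slots 6,7 occupied => index 10.
Insert 601: h=7, slot 7 occupied => index 8.
Table: [∅, 452, ∅, ∅, ∅, ∅, 468, 336, 601, ∅, 721]
Lookup 601: h=7, probe 7,8 → found at 8.

2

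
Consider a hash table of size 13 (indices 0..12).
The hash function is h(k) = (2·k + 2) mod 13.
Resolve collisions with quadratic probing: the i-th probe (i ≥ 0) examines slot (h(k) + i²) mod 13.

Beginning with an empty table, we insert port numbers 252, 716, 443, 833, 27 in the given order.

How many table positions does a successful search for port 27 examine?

4

Insert 252: h=12, slot 12 empty => index 12.
Insert 716: h=4, slot 4 empty => index 4.
Insert 443: h=4, slot 4 occupied => index 5.
Insert 833: h=4, slots 4,5 occupied => index 8.
Insert 27: h=4, slots 4,5,8 occupied => index 0.
Table: [27, _, _, _, 716, 443, _, _, 833, _, _, _, 252]
Lookup 27: h=4, probe 4,5,8,0 → found at 0.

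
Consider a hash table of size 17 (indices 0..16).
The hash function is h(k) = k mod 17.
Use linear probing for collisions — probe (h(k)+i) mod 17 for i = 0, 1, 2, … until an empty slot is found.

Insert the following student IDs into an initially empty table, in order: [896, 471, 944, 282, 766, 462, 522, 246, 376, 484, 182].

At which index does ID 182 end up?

896: h=12 => slot 12
471: h=12, probe 12,13 => slot 13
944: h=9 => slot 9
282: h=10 => slot 10
766: h=1 => slot 1
462: h=3 => slot 3
522: h=12, probe 12,13,14 => slot 14
246: h=8 => slot 8
376: h=2 => slot 2
484: h=8, probe 8,9,10,11 => slot 11
182: h=12, probe 12,13,14,15 => slot 15
Table: [∅, 766, 376, 462, ∅, ∅, ∅, ∅, 246, 944, 282, 484, 896, 471, 522, 182, ∅]

15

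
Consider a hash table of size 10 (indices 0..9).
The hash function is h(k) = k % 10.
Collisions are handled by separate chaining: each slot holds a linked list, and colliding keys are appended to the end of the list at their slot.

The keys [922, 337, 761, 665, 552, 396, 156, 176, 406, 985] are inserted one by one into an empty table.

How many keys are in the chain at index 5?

2

922 → bucket 2
337 → bucket 7
761 → bucket 1
665 → bucket 5
552 → bucket 2 (collision)
396 → bucket 6
156 → bucket 6 (collision)
176 → bucket 6 (collision)
406 → bucket 6 (collision)
985 → bucket 5 (collision)
Final buckets:
0: .
1: 761
2: 922 -> 552
3: .
4: .
5: 665 -> 985
6: 396 -> 156 -> 176 -> 406
7: 337
8: .
9: .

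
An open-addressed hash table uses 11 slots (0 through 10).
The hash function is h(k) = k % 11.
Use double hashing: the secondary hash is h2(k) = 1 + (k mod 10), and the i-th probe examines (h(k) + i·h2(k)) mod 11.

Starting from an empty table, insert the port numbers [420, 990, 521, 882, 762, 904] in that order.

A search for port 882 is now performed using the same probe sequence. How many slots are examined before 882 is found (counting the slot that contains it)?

2

420 hashes to 2; slot 2 is free => place at 2.
990 hashes to 0; slot 0 is free => place at 0.
521 hashes to 4; slot 4 is free => place at 4.
882 hashes to 2, h2=3; 2 taken => place at 5.
762 hashes to 3; slot 3 is free => place at 3.
904 hashes to 2, h2=5; 2 taken => place at 7.
Table: [990, _, 420, 762, 521, 882, _, 904, _, _, _]
Lookup 882: h=2, h2=3, probe 2,5 → found at 5.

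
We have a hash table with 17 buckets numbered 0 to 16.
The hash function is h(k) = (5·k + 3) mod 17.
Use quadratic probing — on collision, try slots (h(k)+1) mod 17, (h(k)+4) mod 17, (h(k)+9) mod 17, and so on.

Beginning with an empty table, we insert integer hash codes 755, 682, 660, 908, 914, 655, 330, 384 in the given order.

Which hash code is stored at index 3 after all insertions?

Insert 755: h=4, slot 4 empty → index 4.
Insert 682: h=13, slot 13 empty → index 13.
Insert 660: h=5, slot 5 empty → index 5.
Insert 908: h=4, slots 4,5 occupied → index 8.
Insert 914: h=0, slot 0 empty → index 0.
Insert 655: h=14, slot 14 empty → index 14.
Insert 330: h=4, slots 4,5,8,13 occupied → index 3.
Insert 384: h=2, slot 2 empty → index 2.
Table: [914, _, 384, 330, 755, 660, _, _, 908, _, _, _, _, 682, 655, _, _]

330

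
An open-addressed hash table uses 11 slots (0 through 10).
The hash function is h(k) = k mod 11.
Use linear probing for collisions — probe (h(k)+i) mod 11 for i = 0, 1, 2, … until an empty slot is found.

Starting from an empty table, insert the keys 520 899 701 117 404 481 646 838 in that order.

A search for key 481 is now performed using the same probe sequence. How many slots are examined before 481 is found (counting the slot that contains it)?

520: h=3 => slot 3
899: h=8 => slot 8
701: h=8, probe 8,9 => slot 9
117: h=7 => slot 7
404: h=8, probe 8,9,10 => slot 10
481: h=8, probe 8,9,10,0 => slot 0
646: h=8, probe 8,9,10,0,1 => slot 1
838: h=2 => slot 2
Table: [481, 646, 838, 520, ∅, ∅, ∅, 117, 899, 701, 404]
Lookup 481: h=8, probe 8,9,10,0 → found at 0.

4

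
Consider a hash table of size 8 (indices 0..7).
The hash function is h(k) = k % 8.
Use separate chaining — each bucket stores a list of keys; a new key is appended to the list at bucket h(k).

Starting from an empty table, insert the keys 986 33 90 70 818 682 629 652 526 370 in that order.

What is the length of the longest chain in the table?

Insert 986: h=2, bucket 2 empty → new chain.
Insert 33: h=1, bucket 1 empty → new chain.
Insert 90: h=2, bucket 2 nonempty → append to chain.
Insert 70: h=6, bucket 6 empty → new chain.
Insert 818: h=2, bucket 2 nonempty → append to chain.
Insert 682: h=2, bucket 2 nonempty → append to chain.
Insert 629: h=5, bucket 5 empty → new chain.
Insert 652: h=4, bucket 4 empty → new chain.
Insert 526: h=6, bucket 6 nonempty → append to chain.
Insert 370: h=2, bucket 2 nonempty → append to chain.
Final buckets:
0: -
1: 33
2: 986 -> 90 -> 818 -> 682 -> 370
3: -
4: 652
5: 629
6: 70 -> 526
7: -

5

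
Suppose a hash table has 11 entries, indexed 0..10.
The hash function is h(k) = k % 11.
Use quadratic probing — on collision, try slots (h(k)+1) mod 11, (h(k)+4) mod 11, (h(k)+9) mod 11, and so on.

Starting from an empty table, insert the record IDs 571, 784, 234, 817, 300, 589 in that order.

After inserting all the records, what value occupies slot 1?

300

571: h=10 -> slot 10
784: h=3 -> slot 3
234: h=3, probe 3,4 -> slot 4
817: h=3, probe 3,4,7 -> slot 7
300: h=3, probe 3,4,7,1 -> slot 1
589: h=6 -> slot 6
Table: [—, 300, —, 784, 234, —, 589, 817, —, —, 571]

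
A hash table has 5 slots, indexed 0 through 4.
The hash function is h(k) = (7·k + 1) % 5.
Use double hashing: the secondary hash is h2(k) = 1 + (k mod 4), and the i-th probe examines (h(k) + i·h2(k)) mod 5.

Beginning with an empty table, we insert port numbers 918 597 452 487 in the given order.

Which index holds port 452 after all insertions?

1

918: h=2 -> slot 2
597: h=0 -> slot 0
452: h=0, h2=1, probe 0,1 -> slot 1
487: h=0, h2=4, probe 0,4 -> slot 4
Table: [597, 452, 918, ∅, 487]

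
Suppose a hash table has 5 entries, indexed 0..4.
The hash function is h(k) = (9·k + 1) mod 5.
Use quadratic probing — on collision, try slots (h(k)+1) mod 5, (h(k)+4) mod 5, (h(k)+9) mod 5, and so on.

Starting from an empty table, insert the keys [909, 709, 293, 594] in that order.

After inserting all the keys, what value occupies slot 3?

709

909 hashes to 2; slot 2 is free -> place at 2.
709 hashes to 2; 2 taken -> place at 3.
293 hashes to 3; 3 taken -> place at 4.
594 hashes to 2; 2,3 taken -> place at 1.
Table: [—, 594, 909, 709, 293]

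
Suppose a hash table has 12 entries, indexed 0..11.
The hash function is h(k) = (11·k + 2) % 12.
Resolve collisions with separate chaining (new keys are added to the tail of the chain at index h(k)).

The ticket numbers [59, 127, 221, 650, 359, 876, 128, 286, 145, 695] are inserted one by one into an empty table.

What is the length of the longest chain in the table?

Insert 59: h=3, bucket 3 empty → new chain.
Insert 127: h=7, bucket 7 empty → new chain.
Insert 221: h=9, bucket 9 empty → new chain.
Insert 650: h=0, bucket 0 empty → new chain.
Insert 359: h=3, bucket 3 nonempty → append to chain.
Insert 876: h=2, bucket 2 empty → new chain.
Insert 128: h=6, bucket 6 empty → new chain.
Insert 286: h=4, bucket 4 empty → new chain.
Insert 145: h=1, bucket 1 empty → new chain.
Insert 695: h=3, bucket 3 nonempty → append to chain.
Final buckets:
0: 650
1: 145
2: 876
3: 59 -> 359 -> 695
4: 286
5: .
6: 128
7: 127
8: .
9: 221
10: .
11: .

3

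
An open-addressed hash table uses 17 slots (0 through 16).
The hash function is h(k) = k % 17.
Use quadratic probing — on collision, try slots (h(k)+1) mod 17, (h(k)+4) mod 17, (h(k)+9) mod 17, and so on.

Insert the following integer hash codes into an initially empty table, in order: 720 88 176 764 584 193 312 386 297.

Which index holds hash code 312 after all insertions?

720: h=6 => slot 6
88: h=3 => slot 3
176: h=6, probe 6,7 => slot 7
764: h=16 => slot 16
584: h=6, probe 6,7,10 => slot 10
193: h=6, probe 6,7,10,15 => slot 15
312: h=6, probe 6,7,10,15,5 => slot 5
386: h=12 => slot 12
297: h=8 => slot 8
Table: [∅, ∅, ∅, 88, ∅, 312, 720, 176, 297, ∅, 584, ∅, 386, ∅, ∅, 193, 764]

5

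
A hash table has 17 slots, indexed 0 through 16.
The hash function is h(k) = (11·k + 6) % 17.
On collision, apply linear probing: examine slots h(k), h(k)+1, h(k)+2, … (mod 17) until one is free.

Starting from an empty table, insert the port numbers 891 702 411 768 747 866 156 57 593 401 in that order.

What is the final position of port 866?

891 hashes to 15; slot 15 is free => place at 15.
702 hashes to 10; slot 10 is free => place at 10.
411 hashes to 5; slot 5 is free => place at 5.
768 hashes to 5; 5 taken => place at 6.
747 hashes to 12; slot 12 is free => place at 12.
866 hashes to 12; 12 taken => place at 13.
156 hashes to 5; 5,6 taken => place at 7.
57 hashes to 4; slot 4 is free => place at 4.
593 hashes to 1; slot 1 is free => place at 1.
401 hashes to 14; slot 14 is free => place at 14.
Table: [., 593, ., ., 57, 411, 768, 156, ., ., 702, ., 747, 866, 401, 891, .]

13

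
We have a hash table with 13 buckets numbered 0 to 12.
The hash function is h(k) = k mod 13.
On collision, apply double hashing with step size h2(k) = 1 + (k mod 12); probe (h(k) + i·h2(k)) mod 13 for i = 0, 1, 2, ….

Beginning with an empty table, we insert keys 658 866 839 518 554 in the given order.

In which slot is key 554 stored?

4

658 hashes to 8; slot 8 is free => place at 8.
866 hashes to 8, h2=3; 8 taken => place at 11.
839 hashes to 7; slot 7 is free => place at 7.
518 hashes to 11, h2=3; 11 taken => place at 1.
554 hashes to 8, h2=3; 8,11,1 taken => place at 4.
Table: [—, 518, —, —, 554, —, —, 839, 658, —, —, 866, —]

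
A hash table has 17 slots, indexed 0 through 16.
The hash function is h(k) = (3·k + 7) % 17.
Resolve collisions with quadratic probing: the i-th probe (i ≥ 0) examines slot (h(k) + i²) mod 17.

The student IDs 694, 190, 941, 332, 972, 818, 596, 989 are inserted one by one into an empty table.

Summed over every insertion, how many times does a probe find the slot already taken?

694 hashes to 15; slot 15 is free → place at 15.
190 hashes to 16; slot 16 is free → place at 16.
941 hashes to 8; slot 8 is free → place at 8.
332 hashes to 0; slot 0 is free → place at 0.
972 hashes to 16; 16,0 taken → place at 3.
818 hashes to 13; slot 13 is free → place at 13.
596 hashes to 10; slot 10 is free → place at 10.
989 hashes to 16; 16,0,3,8,15 taken → place at 7.
Table: [332, _, _, 972, _, _, _, 989, 941, _, 596, _, _, 818, _, 694, 190]

7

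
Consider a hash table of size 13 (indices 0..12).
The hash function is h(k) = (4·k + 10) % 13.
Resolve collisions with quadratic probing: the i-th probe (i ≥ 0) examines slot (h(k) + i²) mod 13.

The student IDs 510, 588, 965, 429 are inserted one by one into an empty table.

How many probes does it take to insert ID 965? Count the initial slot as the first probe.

510 hashes to 9; slot 9 is free → place at 9.
588 hashes to 9; 9 taken → place at 10.
965 hashes to 9; 9,10 taken → place at 0.
429 hashes to 10; 10 taken → place at 11.
Table: [965, —, —, —, —, —, —, —, —, 510, 588, 429, —]

3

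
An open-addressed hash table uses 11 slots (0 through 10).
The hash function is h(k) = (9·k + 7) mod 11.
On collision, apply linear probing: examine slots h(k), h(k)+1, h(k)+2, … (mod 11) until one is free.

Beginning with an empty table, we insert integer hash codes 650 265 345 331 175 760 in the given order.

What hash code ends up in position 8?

760

650: h=5 => slot 5
265: h=5, probe 5,6 => slot 6
345: h=10 => slot 10
331: h=5, probe 5,6,7 => slot 7
175: h=9 => slot 9
760: h=5, probe 5,6,7,8 => slot 8
Table: [., ., ., ., ., 650, 265, 331, 760, 175, 345]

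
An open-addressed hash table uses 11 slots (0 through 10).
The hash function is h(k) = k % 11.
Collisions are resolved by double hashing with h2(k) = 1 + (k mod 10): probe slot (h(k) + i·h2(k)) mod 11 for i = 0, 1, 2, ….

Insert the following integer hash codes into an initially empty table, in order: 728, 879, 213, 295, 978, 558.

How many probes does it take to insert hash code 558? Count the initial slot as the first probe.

2

Insert 728: h=2, slot 2 empty → index 2.
Insert 879: h=10, slot 10 empty → index 10.
Insert 213: h=4, slot 4 empty → index 4.
Insert 295: h=9, slot 9 empty → index 9.
Insert 978: h=10, h2=9, slot 10 occupied → index 8.
Insert 558: h=8, h2=9, slot 8 occupied → index 6.
Table: [_, _, 728, _, 213, _, 558, _, 978, 295, 879]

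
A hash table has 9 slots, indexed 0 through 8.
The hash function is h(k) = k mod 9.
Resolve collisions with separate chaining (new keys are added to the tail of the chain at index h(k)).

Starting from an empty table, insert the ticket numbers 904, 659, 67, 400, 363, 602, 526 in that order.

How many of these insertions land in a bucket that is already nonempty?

Insert 904: h=4, bucket 4 empty -> new chain.
Insert 659: h=2, bucket 2 empty -> new chain.
Insert 67: h=4, bucket 4 nonempty -> append to chain.
Insert 400: h=4, bucket 4 nonempty -> append to chain.
Insert 363: h=3, bucket 3 empty -> new chain.
Insert 602: h=8, bucket 8 empty -> new chain.
Insert 526: h=4, bucket 4 nonempty -> append to chain.
Final buckets:
0: ∅
1: ∅
2: 659
3: 363
4: 904 -> 67 -> 400 -> 526
5: ∅
6: ∅
7: ∅
8: 602

3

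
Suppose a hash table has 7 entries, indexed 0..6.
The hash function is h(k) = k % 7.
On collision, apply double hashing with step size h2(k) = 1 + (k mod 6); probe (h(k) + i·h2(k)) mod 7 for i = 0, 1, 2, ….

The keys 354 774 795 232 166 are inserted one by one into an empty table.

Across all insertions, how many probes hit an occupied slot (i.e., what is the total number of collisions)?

354 hashes to 4; slot 4 is free -> place at 4.
774 hashes to 4, h2=1; 4 taken -> place at 5.
795 hashes to 4, h2=4; 4 taken -> place at 1.
232 hashes to 1, h2=5; 1 taken -> place at 6.
166 hashes to 5, h2=5; 5 taken -> place at 3.
Table: [∅, 795, ∅, 166, 354, 774, 232]

4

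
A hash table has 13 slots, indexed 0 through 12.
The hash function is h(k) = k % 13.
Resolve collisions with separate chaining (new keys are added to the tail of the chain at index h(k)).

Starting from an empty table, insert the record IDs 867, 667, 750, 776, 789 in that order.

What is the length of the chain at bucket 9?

4

867 -> bucket 9
667 -> bucket 4
750 -> bucket 9 (collision)
776 -> bucket 9 (collision)
789 -> bucket 9 (collision)
Final buckets:
0: ∅
1: ∅
2: ∅
3: ∅
4: 667
5: ∅
6: ∅
7: ∅
8: ∅
9: 867 -> 750 -> 776 -> 789
10: ∅
11: ∅
12: ∅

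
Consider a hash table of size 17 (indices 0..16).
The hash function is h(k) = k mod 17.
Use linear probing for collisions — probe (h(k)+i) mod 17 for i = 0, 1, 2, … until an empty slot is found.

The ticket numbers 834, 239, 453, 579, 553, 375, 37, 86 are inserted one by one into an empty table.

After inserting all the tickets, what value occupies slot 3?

579

Insert 834: h=1, slot 1 empty => index 1.
Insert 239: h=1, slot 1 occupied => index 2.
Insert 453: h=11, slot 11 empty => index 11.
Insert 579: h=1, slots 1,2 occupied => index 3.
Insert 553: h=9, slot 9 empty => index 9.
Insert 375: h=1, slots 1,2,3 occupied => index 4.
Insert 37: h=3, slots 3,4 occupied => index 5.
Insert 86: h=1, slots 1,2,3,4,5 occupied => index 6.
Table: [—, 834, 239, 579, 375, 37, 86, —, —, 553, —, 453, —, —, —, —, —]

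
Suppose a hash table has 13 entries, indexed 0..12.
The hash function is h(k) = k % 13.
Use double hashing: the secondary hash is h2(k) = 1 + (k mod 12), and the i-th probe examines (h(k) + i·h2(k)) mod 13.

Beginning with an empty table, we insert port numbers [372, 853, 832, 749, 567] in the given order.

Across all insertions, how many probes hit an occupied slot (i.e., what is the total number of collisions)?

372: h=8 -> slot 8
853: h=8, h2=2, probe 8,10 -> slot 10
832: h=0 -> slot 0
749: h=8, h2=6, probe 8,1 -> slot 1
567: h=8, h2=4, probe 8,12 -> slot 12
Table: [832, 749, ∅, ∅, ∅, ∅, ∅, ∅, 372, ∅, 853, ∅, 567]

3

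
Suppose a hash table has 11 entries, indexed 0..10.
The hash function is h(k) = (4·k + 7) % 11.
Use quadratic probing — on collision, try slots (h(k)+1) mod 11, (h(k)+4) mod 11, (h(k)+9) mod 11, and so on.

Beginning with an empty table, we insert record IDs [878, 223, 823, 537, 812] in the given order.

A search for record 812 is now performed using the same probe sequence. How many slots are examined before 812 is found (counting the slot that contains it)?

5

878: h=10 => slot 10
223: h=8 => slot 8
823: h=10, probe 10,0 => slot 0
537: h=10, probe 10,0,3 => slot 3
812: h=10, probe 10,0,3,8,4 => slot 4
Table: [823, -, -, 537, 812, -, -, -, 223, -, 878]
Lookup 812: h=10, probe 10,0,3,8,4 → found at 4.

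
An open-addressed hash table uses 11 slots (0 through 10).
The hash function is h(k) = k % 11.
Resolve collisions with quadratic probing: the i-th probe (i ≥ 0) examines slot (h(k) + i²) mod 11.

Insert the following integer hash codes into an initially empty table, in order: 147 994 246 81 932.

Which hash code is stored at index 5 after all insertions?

994

147: h=4 => slot 4
994: h=4, probe 4,5 => slot 5
246: h=4, probe 4,5,8 => slot 8
81: h=4, probe 4,5,8,2 => slot 2
932: h=8, probe 8,9 => slot 9
Table: [—, —, 81, —, 147, 994, —, —, 246, 932, —]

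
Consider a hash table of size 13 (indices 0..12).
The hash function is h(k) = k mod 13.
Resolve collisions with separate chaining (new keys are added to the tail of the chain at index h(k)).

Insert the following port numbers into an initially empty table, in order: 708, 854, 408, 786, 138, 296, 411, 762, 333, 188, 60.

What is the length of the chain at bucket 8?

Insert 708: h=6, bucket 6 empty -> new chain.
Insert 854: h=9, bucket 9 empty -> new chain.
Insert 408: h=5, bucket 5 empty -> new chain.
Insert 786: h=6, bucket 6 nonempty -> append to chain.
Insert 138: h=8, bucket 8 empty -> new chain.
Insert 296: h=10, bucket 10 empty -> new chain.
Insert 411: h=8, bucket 8 nonempty -> append to chain.
Insert 762: h=8, bucket 8 nonempty -> append to chain.
Insert 333: h=8, bucket 8 nonempty -> append to chain.
Insert 188: h=6, bucket 6 nonempty -> append to chain.
Insert 60: h=8, bucket 8 nonempty -> append to chain.
Final buckets:
0: .
1: .
2: .
3: .
4: .
5: 408
6: 708 -> 786 -> 188
7: .
8: 138 -> 411 -> 762 -> 333 -> 60
9: 854
10: 296
11: .
12: .

5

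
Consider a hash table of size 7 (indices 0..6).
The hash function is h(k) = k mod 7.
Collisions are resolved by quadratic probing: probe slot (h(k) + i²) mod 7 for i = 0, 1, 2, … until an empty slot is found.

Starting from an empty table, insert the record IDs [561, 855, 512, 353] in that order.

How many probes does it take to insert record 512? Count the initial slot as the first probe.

3

561 hashes to 1; slot 1 is free -> place at 1.
855 hashes to 1; 1 taken -> place at 2.
512 hashes to 1; 1,2 taken -> place at 5.
353 hashes to 3; slot 3 is free -> place at 3.
Table: [., 561, 855, 353, ., 512, .]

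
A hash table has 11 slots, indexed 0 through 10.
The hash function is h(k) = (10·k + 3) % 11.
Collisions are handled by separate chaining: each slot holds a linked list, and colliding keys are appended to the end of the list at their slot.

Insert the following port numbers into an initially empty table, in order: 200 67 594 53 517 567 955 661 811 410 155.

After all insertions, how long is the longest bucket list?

200 -> bucket 1
67 -> bucket 2
594 -> bucket 3
53 -> bucket 5
517 -> bucket 3 (collision)
567 -> bucket 8
955 -> bucket 5 (collision)
661 -> bucket 2 (collision)
811 -> bucket 6
410 -> bucket 0
155 -> bucket 2 (collision)
Final buckets:
0: 410
1: 200
2: 67 -> 661 -> 155
3: 594 -> 517
4: -
5: 53 -> 955
6: 811
7: -
8: 567
9: -
10: -

3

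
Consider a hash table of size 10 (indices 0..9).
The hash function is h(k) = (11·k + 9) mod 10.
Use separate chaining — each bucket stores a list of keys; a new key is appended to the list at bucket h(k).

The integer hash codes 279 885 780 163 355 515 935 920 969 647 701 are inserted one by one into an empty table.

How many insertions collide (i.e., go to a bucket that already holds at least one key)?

279 -> bucket 8
885 -> bucket 4
780 -> bucket 9
163 -> bucket 2
355 -> bucket 4 (collision)
515 -> bucket 4 (collision)
935 -> bucket 4 (collision)
920 -> bucket 9 (collision)
969 -> bucket 8 (collision)
647 -> bucket 6
701 -> bucket 0
Final buckets:
0: 701
1: .
2: 163
3: .
4: 885 -> 355 -> 515 -> 935
5: .
6: 647
7: .
8: 279 -> 969
9: 780 -> 920

5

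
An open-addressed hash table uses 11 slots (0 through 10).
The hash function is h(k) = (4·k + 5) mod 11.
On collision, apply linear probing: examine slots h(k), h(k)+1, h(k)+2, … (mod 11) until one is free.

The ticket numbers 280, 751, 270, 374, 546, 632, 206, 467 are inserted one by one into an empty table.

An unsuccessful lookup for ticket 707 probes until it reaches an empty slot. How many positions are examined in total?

5

Insert 280: h=3, slot 3 empty -> index 3.
Insert 751: h=6, slot 6 empty -> index 6.
Insert 270: h=7, slot 7 empty -> index 7.
Insert 374: h=5, slot 5 empty -> index 5.
Insert 546: h=0, slot 0 empty -> index 0.
Insert 632: h=3, slot 3 occupied -> index 4.
Insert 206: h=4, slots 4,5,6,7 occupied -> index 8.
Insert 467: h=3, slots 3,4,5,6,7,8 occupied -> index 9.
Table: [546, —, —, 280, 632, 374, 751, 270, 206, 467, —]
Lookup 707: h=6, probe 6,7,8,9,10 → slot 10 empty, not found.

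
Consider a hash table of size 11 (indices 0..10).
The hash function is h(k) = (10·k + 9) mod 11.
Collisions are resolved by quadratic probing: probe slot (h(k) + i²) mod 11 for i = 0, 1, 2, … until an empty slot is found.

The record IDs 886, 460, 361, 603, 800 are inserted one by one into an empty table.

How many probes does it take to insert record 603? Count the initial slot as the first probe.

Insert 886: h=3, slot 3 empty → index 3.
Insert 460: h=0, slot 0 empty → index 0.
Insert 361: h=0, slot 0 occupied → index 1.
Insert 603: h=0, slots 0,1 occupied → index 4.
Insert 800: h=1, slot 1 occupied → index 2.
Table: [460, 361, 800, 886, 603, _, _, _, _, _, _]

3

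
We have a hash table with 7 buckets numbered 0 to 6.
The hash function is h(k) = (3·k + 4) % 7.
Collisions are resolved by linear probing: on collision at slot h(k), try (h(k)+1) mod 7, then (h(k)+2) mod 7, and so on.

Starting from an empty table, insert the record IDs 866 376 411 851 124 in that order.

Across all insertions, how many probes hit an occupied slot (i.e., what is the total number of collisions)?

Insert 866: h=5, slot 5 empty => index 5.
Insert 376: h=5, slot 5 occupied => index 6.
Insert 411: h=5, slots 5,6 occupied => index 0.
Insert 851: h=2, slot 2 empty => index 2.
Insert 124: h=5, slots 5,6,0 occupied => index 1.
Table: [411, 124, 851, ∅, ∅, 866, 376]

6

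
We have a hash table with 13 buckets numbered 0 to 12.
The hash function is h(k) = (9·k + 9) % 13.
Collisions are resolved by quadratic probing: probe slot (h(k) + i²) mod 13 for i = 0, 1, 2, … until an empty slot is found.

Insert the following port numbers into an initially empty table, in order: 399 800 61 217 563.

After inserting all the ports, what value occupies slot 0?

61

399: h=12 => slot 12
800: h=7 => slot 7
61: h=12, probe 12,0 => slot 0
217: h=12, probe 12,0,3 => slot 3
563: h=6 => slot 6
Table: [61, -, -, 217, -, -, 563, 800, -, -, -, -, 399]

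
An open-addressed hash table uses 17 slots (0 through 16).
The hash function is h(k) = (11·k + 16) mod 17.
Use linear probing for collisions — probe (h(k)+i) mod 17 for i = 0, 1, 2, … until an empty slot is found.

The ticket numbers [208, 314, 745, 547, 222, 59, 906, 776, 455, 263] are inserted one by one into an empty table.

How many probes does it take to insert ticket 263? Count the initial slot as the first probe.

208 hashes to 9; slot 9 is free → place at 9.
314 hashes to 2; slot 2 is free → place at 2.
745 hashes to 0; slot 0 is free → place at 0.
547 hashes to 15; slot 15 is free → place at 15.
222 hashes to 10; slot 10 is free → place at 10.
59 hashes to 2; 2 taken → place at 3.
906 hashes to 3; 3 taken → place at 4.
776 hashes to 1; slot 1 is free → place at 1.
455 hashes to 6; slot 6 is free → place at 6.
263 hashes to 2; 2,3,4 taken → place at 5.
Table: [745, 776, 314, 59, 906, 263, 455, —, —, 208, 222, —, —, —, —, 547, —]

4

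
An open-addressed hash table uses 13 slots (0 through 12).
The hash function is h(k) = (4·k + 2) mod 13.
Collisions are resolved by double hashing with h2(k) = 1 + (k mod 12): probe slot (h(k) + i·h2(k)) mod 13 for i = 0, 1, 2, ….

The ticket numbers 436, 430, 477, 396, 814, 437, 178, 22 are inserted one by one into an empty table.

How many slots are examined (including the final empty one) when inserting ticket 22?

6

436: h=4 -> slot 4
430: h=6 -> slot 6
477: h=12 -> slot 12
396: h=0 -> slot 0
814: h=8 -> slot 8
437: h=8, h2=6, probe 8,1 -> slot 1
178: h=12, h2=11, probe 12,10 -> slot 10
22: h=12, h2=11, probe 12,10,8,6,4,2 -> slot 2
Table: [396, 437, 22, -, 436, -, 430, -, 814, -, 178, -, 477]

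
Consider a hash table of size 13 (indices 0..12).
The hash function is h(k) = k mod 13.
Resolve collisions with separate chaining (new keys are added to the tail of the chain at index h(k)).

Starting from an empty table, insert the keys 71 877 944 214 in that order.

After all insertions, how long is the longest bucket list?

Insert 71: h=6, bucket 6 empty -> new chain.
Insert 877: h=6, bucket 6 nonempty -> append to chain.
Insert 944: h=8, bucket 8 empty -> new chain.
Insert 214: h=6, bucket 6 nonempty -> append to chain.
Final buckets:
0: -
1: -
2: -
3: -
4: -
5: -
6: 71 -> 877 -> 214
7: -
8: 944
9: -
10: -
11: -
12: -

3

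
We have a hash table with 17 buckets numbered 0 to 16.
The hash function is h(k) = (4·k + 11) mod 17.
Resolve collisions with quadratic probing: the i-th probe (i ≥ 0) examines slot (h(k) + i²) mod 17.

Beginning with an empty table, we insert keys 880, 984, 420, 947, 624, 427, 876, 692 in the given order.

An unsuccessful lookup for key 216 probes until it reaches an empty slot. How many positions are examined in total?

Insert 880: h=12, slot 12 empty => index 12.
Insert 984: h=3, slot 3 empty => index 3.
Insert 420: h=8, slot 8 empty => index 8.
Insert 947: h=8, slot 8 occupied => index 9.
Insert 624: h=8, slots 8,9,12 occupied => index 0.
Insert 427: h=2, slot 2 empty => index 2.
Insert 876: h=13, slot 13 empty => index 13.
Insert 692: h=8, slots 8,9,12,0 occupied => index 7.
Table: [624, —, 427, 984, —, —, —, 692, 420, 947, —, —, 880, 876, —, —, —]
Lookup 216: h=8, probe 8,9,12,0,7,16 → slot 16 empty, not found.

6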